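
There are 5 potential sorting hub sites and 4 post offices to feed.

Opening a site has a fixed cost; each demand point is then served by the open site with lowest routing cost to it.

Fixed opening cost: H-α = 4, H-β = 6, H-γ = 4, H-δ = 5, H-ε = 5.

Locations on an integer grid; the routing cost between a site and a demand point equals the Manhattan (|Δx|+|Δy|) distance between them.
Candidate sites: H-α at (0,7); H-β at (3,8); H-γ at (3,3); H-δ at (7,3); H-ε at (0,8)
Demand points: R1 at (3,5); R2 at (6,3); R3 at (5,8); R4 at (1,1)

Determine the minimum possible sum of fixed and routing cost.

Open {H-γ}: assign each demand point to its cheapest open site.
  R1→H-γ 2, R2→H-γ 3, R3→H-γ 7, R4→H-γ 4
  routing cost 16, fixed 4 → total 20.
Compare {H-β, H-γ}: routing cost 11 + fixed 10 = 21.
Compare {H-α, H-γ}: routing cost 15 + fixed 8 = 23.
Compare {H-γ, H-δ}: routing cost 14 + fixed 9 = 23.
All other subsets cost ≥ 21. Minimum total cost: 20.

20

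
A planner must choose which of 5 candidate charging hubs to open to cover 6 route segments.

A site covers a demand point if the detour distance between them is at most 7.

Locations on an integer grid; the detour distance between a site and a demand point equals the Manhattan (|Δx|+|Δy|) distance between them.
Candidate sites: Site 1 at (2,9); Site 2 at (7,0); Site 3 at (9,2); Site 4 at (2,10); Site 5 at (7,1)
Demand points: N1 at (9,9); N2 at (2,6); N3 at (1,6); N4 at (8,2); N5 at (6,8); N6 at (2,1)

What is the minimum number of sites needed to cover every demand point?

2

Coverage sets (demand points within 7 of each site):
  Site 1: {N1, N2, N3, N5}
  Site 2: {N4, N6}
  Site 3: {N1, N4}
  Site 4: {N2, N3, N5}
  Site 5: {N4, N6}
No single site covers all 6 demand points.
But {Site 1, Site 2} covers everything, so the minimum is 2.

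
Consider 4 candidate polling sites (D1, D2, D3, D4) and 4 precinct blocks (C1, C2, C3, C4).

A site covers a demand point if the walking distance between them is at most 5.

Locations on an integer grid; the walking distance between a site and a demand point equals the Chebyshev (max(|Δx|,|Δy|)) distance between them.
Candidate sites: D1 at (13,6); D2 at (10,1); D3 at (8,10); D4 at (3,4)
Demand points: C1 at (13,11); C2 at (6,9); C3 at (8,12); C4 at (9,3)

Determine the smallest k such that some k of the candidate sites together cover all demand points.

2

Coverage sets (demand points within 5 of each site):
  D1: {C1, C4}
  D2: {C4}
  D3: {C1, C2, C3}
  D4: {C2}
No single site covers all 4 demand points.
But {D1, D3} covers everything, so the minimum is 2.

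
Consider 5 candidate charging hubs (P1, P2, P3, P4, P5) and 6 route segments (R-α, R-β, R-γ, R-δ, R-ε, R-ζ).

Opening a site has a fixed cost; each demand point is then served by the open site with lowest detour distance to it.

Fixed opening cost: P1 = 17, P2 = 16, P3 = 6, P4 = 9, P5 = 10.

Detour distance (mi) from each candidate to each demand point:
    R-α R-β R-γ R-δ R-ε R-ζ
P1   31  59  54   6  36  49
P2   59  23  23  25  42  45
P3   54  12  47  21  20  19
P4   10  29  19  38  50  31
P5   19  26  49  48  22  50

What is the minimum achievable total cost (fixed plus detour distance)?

Open {P3, P4}: assign each demand point to its cheapest open site.
  R-α→P4 10, R-β→P3 12, R-γ→P4 19, R-δ→P3 21, R-ε→P3 20, R-ζ→P3 19
  detour distance 101, fixed 15 → total 116.
Compare {P1, P3, P4}: detour distance 86 + fixed 32 = 118.
Compare {P3, P4, P5}: detour distance 101 + fixed 25 = 126.
Compare {P1, P3, P4, P5}: detour distance 86 + fixed 42 = 128.
All other subsets cost ≥ 118. Minimum total cost: 116.

116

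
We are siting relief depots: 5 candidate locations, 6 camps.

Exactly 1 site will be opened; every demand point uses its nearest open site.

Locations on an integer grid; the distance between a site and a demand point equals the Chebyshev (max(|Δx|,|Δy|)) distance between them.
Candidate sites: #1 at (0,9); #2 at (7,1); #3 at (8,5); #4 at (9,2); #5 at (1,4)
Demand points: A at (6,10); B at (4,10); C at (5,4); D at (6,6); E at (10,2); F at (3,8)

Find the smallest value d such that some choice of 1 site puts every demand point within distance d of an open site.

5

Open {#3}.
  Farthest demand point is A at distance 5 (to #3); all others are ≤ 5.
With {#4} the worst case is 8.
With {#2} the worst case is 9.
No size-1 selection achieves below 5.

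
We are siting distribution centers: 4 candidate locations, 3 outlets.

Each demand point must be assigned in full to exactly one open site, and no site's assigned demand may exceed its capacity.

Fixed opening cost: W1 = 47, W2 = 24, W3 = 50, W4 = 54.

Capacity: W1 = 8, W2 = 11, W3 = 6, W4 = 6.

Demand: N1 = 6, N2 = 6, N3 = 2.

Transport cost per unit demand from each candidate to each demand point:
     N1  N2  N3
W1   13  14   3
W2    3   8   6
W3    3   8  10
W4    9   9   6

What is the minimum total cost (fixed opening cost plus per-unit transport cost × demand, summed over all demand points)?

152

Open {W2, W3}; cheapest assignment that respects the capacities:
  W2 (cap 11, load 8): N1, N3 — cost 6×3 + 2×6 = 30
  W3 (cap 6, load 6): N2 — cost 6×8 = 48
  Shipping 78, fixed 74 → total 152.
  Any other capacity-feasible assignment to {W2, W3} ships for at least 78.
Compare {W2, W4}: its best feasible assignment gives total 162.
Compare {W1, W2}: its best feasible assignment gives total 179.
Every other set of open sites that can feasibly serve all demand totals ≥ 162 even under its best assignment. Minimum: 152.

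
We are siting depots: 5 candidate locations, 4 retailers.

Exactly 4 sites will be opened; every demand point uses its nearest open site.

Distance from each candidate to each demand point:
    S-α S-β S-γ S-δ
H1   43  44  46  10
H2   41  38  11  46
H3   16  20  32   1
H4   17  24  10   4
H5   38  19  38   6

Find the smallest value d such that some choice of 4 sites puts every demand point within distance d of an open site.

19

Open {H1, H2, H3, H5}.
  Farthest demand point is S-β at distance 19 (to H5); all others are ≤ 19.
With {H1, H2, H4, H5} the worst case is 19.
With {H1, H3, H4, H5} the worst case is 19.
No size-4 selection achieves below 19.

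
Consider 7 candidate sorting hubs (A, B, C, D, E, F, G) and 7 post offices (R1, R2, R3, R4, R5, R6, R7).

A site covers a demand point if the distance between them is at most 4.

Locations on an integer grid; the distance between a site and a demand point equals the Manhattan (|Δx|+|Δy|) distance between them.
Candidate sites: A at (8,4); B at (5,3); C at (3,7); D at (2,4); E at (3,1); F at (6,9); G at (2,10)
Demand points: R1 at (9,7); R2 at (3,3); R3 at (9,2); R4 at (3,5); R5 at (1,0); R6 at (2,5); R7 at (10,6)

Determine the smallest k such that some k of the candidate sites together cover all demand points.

Coverage sets (demand points within 4 of each site):
  A: {R1, R3, R7}
  B: {R2, R4}
  C: {R2, R4, R6}
  D: {R2, R4, R6}
  E: {R2, R4, R5}
  F: {}
  G: {}
No 2 sites suffice: every size-2 union leaves at least one demand point uncovered.
But {A, C, E} covers everything, so the minimum is 3.

3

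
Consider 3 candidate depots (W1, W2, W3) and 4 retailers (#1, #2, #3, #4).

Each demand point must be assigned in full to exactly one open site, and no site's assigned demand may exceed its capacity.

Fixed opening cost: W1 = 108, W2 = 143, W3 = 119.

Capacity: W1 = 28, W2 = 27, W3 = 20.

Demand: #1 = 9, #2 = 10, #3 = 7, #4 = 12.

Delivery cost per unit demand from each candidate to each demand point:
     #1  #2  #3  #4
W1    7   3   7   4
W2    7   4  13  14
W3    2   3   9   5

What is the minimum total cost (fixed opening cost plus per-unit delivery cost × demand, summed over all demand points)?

372

Open {W1, W3}; cheapest assignment that respects the capacities:
  W1 (cap 28, load 19): #3, #4 — cost 7×7 + 12×4 = 97
  W3 (cap 20, load 19): #1, #2 — cost 9×2 + 10×3 = 48
  Shipping 145, fixed 227 → total 372.
  Any other capacity-feasible assignment to {W1, W3} ships for at least 145.
Compare {W1, W2}: its best feasible assignment gives total 451.
Compare {W2, W3}: its best feasible assignment gives total 488.
Every other set of open sites that can feasibly serve all demand totals ≥ 451 even under its best assignment. Minimum: 372.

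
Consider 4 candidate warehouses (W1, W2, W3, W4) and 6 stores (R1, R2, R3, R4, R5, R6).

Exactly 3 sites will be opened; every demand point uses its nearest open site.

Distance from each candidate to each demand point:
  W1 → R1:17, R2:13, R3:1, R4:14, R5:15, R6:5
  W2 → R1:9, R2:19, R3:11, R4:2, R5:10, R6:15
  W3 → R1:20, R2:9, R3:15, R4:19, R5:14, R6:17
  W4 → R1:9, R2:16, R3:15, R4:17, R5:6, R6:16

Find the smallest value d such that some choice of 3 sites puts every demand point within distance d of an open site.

Open {W1, W2, W3}.
  Farthest demand point is R5 at distance 10 (to W2); all others are ≤ 10.
With {W1, W2, W4} the worst case is 13.
With {W1, W3, W4} the worst case is 14.
No size-3 selection achieves below 10.

10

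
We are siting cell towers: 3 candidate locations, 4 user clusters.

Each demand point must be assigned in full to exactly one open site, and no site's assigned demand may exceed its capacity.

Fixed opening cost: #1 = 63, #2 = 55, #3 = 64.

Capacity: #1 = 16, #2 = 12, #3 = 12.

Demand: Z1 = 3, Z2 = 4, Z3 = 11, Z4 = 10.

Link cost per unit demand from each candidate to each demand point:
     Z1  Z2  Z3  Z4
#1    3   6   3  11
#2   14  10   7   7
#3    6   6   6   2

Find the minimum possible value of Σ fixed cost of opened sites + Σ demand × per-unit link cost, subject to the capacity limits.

Open {#1, #2, #3}; cheapest assignment that respects the capacities:
  #1 (cap 16, load 14): Z1, Z3 — cost 3×3 + 11×3 = 42
  #2 (cap 12, load 4): Z2 — cost 4×10 = 40
  #3 (cap 12, load 10): Z4 — cost 10×2 = 20
  Shipping 102, fixed 182 → total 284.
  Any other capacity-feasible assignment to {#1, #2, #3} ships for at least 102.
Total demand is 28; every other set of sites either has combined capacity below 28 or cannot fit the demands without splitting one across sites, so {#1, #2, #3} is the only feasible choice of open sites. Minimum: 284.

284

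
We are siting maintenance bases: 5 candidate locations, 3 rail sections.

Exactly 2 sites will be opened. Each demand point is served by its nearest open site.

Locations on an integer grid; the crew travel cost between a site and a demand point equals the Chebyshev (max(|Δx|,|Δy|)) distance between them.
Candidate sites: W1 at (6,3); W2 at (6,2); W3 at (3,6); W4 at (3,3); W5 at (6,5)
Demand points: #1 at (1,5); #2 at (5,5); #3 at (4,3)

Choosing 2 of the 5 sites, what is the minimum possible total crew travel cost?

4

Open {W4, W5}.
  #1→W4 2, #2→W5 1, #3→W4 1  ⇒ total 4.
Compare {W1, W4}: total 5.
Compare {W2, W4}: total 5.
No size-2 selection does better; minimum is 4.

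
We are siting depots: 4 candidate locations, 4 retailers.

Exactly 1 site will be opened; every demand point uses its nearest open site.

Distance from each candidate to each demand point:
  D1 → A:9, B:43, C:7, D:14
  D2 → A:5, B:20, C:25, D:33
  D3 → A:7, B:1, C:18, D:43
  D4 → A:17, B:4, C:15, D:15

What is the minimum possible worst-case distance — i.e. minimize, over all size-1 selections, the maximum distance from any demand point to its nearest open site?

Open {D4}.
  Farthest demand point is A at distance 17 (to D4); all others are ≤ 17.
With {D2} the worst case is 33.
With {D1} the worst case is 43.
No size-1 selection achieves below 17.

17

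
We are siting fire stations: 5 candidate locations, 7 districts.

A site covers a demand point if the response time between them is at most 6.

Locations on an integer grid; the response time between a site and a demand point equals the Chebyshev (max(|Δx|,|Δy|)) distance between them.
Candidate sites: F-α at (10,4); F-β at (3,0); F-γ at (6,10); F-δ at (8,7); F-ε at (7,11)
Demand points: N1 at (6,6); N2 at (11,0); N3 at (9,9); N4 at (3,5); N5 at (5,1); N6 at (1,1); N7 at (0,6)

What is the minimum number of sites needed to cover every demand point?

Coverage sets (demand points within 6 of each site):
  F-α: {N1, N2, N3, N5}
  F-β: {N1, N4, N5, N6, N7}
  F-γ: {N1, N3, N4, N7}
  F-δ: {N1, N3, N4, N5}
  F-ε: {N1, N3, N4}
No single site covers all 7 demand points.
But {F-α, F-β} covers everything, so the minimum is 2.

2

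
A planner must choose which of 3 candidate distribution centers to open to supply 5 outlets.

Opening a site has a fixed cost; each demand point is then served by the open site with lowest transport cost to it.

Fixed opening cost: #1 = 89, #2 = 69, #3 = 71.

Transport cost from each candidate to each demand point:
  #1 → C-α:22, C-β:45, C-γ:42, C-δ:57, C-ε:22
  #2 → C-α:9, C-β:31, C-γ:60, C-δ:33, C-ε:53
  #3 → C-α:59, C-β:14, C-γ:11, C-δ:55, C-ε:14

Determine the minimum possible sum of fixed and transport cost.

221

Open {#2, #3}: assign each demand point to its cheapest open site.
  C-α→#2 9, C-β→#3 14, C-γ→#3 11, C-δ→#2 33, C-ε→#3 14
  transport cost 81, fixed 140 → total 221.
Compare {#3}: transport cost 153 + fixed 71 = 224.
Compare {#2}: transport cost 186 + fixed 69 = 255.
Compare {#1, #3}: transport cost 116 + fixed 160 = 276.
All other subsets cost ≥ 224. Minimum total cost: 221.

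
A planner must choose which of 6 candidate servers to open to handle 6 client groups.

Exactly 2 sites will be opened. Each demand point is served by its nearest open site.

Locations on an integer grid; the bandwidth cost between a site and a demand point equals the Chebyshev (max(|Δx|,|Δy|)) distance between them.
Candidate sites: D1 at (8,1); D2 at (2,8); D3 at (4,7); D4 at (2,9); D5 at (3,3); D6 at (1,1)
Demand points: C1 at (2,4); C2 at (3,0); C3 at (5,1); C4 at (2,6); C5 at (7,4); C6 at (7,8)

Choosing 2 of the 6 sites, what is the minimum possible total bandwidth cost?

14

Open {D3, D5}.
  C1→D5 1, C2→D5 3, C3→D5 2, C4→D3 2, C5→D3 3, C6→D3 3  ⇒ total 14.
Compare {D1, D5}: total 17.
Compare {D2, D5}: total 17.
No size-2 selection does better; minimum is 14.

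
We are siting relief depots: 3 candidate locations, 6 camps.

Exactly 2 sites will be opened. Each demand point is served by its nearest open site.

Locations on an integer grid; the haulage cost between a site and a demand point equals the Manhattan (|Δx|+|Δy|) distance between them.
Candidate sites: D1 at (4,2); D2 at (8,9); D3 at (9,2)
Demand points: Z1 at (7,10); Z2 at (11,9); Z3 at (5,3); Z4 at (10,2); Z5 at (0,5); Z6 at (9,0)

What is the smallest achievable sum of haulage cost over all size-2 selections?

Open {D2, D3}.
  Z1→D2 2, Z2→D2 3, Z3→D3 5, Z4→D3 1, Z5→D2 12, Z6→D3 2  ⇒ total 25.
Compare {D1, D2}: total 27.
Compare {D1, D3}: total 31.

25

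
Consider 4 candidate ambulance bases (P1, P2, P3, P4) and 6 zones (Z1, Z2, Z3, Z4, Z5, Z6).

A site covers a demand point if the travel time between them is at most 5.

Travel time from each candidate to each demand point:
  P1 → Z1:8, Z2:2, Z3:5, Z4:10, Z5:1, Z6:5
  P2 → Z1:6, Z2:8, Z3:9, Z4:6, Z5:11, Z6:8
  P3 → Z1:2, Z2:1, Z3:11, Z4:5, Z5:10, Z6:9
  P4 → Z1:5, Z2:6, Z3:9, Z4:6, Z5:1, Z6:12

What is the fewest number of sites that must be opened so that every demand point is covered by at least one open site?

2

Coverage sets (demand points within 5 of each site):
  P1: {Z2, Z3, Z5, Z6}
  P2: {}
  P3: {Z1, Z2, Z4}
  P4: {Z1, Z5}
No single site covers all 6 demand points.
But {P1, P3} covers everything, so the minimum is 2.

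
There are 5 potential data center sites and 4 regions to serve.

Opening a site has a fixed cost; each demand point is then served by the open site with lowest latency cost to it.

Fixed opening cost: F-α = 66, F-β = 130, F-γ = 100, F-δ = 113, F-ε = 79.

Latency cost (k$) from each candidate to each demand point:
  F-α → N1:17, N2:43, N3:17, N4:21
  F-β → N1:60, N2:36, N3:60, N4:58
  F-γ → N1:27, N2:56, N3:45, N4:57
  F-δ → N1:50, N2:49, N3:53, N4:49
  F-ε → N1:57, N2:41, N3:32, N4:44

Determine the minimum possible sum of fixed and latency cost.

164

Open {F-α}: assign each demand point to its cheapest open site.
  N1→F-α 17, N2→F-α 43, N3→F-α 17, N4→F-α 21
  latency cost 98, fixed 66 → total 164.
Compare {F-α, F-ε}: latency cost 96 + fixed 145 = 241.
Compare {F-ε}: latency cost 174 + fixed 79 = 253.
Compare {F-α, F-γ}: latency cost 98 + fixed 166 = 264.
All other subsets cost ≥ 241. Minimum total cost: 164.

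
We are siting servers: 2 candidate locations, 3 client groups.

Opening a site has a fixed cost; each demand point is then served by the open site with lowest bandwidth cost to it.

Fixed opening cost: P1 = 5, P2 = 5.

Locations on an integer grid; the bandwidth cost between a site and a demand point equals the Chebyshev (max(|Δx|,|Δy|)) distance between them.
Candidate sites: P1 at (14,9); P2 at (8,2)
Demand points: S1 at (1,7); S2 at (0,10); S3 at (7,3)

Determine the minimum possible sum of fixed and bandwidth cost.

21

Open {P2}: assign each demand point to its cheapest open site.
  S1→P2 7, S2→P2 8, S3→P2 1
  bandwidth cost 16, fixed 5 → total 21.
Compare {P1, P2}: bandwidth cost 16 + fixed 10 = 26.
Compare {P1}: bandwidth cost 34 + fixed 5 = 39.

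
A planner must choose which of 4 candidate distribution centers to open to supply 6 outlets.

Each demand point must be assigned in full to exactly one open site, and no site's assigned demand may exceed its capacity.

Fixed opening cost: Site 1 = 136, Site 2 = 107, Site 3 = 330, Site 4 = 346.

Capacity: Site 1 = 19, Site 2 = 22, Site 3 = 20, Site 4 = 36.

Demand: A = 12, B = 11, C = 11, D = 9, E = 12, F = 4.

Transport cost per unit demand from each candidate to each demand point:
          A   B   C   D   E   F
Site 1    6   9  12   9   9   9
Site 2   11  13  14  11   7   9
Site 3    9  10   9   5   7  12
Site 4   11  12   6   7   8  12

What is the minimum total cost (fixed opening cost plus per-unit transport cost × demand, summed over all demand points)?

1042

Open {Site 1, Site 2, Site 4}; cheapest assignment that respects the capacities:
  Site 1 (cap 19, load 16): A, F — cost 12×6 + 4×9 = 108
  Site 2 (cap 22, load 12): E — cost 12×7 = 84
  Site 4 (cap 36, load 31): B, C, D — cost 11×12 + 11×6 + 9×7 = 261
  Shipping 453, fixed 589 → total 1042.
  Any other capacity-feasible assignment to {Site 1, Site 2, Site 4} ships for at least 453.
Compare {Site 1, Site 3, Site 4}: its best feasible assignment gives total 1237.
Compare {Site 2, Site 3, Site 4}: its best feasible assignment gives total 1256.
Every other set of open sites that can feasibly serve all demand totals ≥ 1237 even under its best assignment. Minimum: 1042.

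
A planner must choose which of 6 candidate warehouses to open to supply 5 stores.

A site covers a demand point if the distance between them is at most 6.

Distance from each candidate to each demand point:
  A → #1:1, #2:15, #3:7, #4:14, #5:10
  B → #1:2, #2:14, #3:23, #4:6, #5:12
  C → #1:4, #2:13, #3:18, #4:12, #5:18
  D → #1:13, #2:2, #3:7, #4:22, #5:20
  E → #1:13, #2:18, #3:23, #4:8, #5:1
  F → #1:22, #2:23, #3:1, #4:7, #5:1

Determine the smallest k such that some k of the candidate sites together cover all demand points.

Coverage sets (demand points within 6 of each site):
  A: {#1}
  B: {#1, #4}
  C: {#1}
  D: {#2}
  E: {#5}
  F: {#3, #5}
No 2 sites suffice: every size-2 union leaves at least one demand point uncovered.
But {B, D, F} covers everything, so the minimum is 3.

3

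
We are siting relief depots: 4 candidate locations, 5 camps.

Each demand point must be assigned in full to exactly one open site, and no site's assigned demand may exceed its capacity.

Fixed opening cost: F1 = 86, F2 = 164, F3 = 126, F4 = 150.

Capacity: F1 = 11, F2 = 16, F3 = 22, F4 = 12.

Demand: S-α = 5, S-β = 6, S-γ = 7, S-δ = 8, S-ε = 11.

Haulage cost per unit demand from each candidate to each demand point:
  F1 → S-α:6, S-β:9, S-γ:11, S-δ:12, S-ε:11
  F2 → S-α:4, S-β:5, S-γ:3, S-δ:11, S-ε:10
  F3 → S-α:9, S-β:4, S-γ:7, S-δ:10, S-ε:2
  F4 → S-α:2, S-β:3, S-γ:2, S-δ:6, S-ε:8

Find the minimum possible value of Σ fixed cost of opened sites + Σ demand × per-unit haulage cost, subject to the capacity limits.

Open {F2, F3}; cheapest assignment that respects the capacities:
  F2 (cap 16, load 15): S-γ, S-δ — cost 7×3 + 8×11 = 109
  F3 (cap 22, load 22): S-α, S-β, S-ε — cost 5×9 + 6×4 + 11×2 = 91
  Shipping 200, fixed 290 → total 490.
  Any other capacity-feasible assignment to {F2, F3} ships for at least 200.
Compare {F1, F3, F4}: its best feasible assignment gives total 528.
Compare {F1, F2, F3}: its best feasible assignment gives total 559.
Every other set of open sites that can feasibly serve all demand totals ≥ 528 even under its best assignment. Minimum: 490.

490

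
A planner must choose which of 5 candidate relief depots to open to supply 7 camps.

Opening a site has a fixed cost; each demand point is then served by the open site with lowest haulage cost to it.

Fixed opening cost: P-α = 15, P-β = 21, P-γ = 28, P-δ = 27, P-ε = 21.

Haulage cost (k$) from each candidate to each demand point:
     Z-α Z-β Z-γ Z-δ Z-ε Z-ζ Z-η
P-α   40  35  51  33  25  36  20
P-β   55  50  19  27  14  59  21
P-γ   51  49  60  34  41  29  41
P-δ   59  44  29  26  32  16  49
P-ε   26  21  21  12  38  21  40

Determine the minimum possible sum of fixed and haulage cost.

176

Open {P-β, P-ε}: assign each demand point to its cheapest open site.
  Z-α→P-ε 26, Z-β→P-ε 21, Z-γ→P-β 19, Z-δ→P-ε 12, Z-ε→P-β 14, Z-ζ→P-ε 21, Z-η→P-β 21
  haulage cost 134, fixed 42 → total 176.
Compare {P-α, P-ε}: haulage cost 146 + fixed 36 = 182.
Compare {P-α, P-β, P-ε}: haulage cost 133 + fixed 57 = 190.
Compare {P-β, P-δ, P-ε}: haulage cost 129 + fixed 69 = 198.
All other subsets cost ≥ 182. Minimum total cost: 176.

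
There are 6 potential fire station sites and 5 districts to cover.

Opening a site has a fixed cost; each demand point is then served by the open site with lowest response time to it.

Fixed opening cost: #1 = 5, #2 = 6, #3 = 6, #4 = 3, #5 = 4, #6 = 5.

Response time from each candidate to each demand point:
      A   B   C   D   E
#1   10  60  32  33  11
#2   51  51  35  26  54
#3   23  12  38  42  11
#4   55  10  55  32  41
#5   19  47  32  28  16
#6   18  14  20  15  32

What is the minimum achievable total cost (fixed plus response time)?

Open {#1, #4, #6}: assign each demand point to its cheapest open site.
  A→#1 10, B→#4 10, C→#6 20, D→#6 15, E→#1 11
  response time 66, fixed 13 → total 79.
Compare {#1, #6}: response time 70 + fixed 10 = 80.
Compare {#1, #4, #5, #6}: response time 66 + fixed 17 = 83.
Compare {#1, #3, #6}: response time 68 + fixed 16 = 84.
All other subsets cost ≥ 80. Minimum total cost: 79.

79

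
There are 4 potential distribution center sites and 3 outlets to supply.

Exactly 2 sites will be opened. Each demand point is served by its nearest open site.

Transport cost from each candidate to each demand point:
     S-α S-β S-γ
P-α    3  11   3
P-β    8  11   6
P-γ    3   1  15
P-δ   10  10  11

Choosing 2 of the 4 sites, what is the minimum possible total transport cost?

Open {P-α, P-γ}.
  S-α→P-α 3, S-β→P-γ 1, S-γ→P-α 3  ⇒ total 7.
Compare {P-β, P-γ}: total 10.
Compare {P-γ, P-δ}: total 15.
No size-2 selection does better; minimum is 7.

7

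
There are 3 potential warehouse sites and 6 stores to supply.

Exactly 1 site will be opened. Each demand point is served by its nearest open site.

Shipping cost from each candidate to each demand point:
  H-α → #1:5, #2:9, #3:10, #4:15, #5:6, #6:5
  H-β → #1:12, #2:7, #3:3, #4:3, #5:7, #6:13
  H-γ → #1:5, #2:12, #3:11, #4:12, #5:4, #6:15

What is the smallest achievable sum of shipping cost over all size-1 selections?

45

Open {H-β}.
  #1→H-β 12, #2→H-β 7, #3→H-β 3, #4→H-β 3, #5→H-β 7, #6→H-β 13  ⇒ total 45.
Compare {H-α}: total 50.
Compare {H-γ}: total 59.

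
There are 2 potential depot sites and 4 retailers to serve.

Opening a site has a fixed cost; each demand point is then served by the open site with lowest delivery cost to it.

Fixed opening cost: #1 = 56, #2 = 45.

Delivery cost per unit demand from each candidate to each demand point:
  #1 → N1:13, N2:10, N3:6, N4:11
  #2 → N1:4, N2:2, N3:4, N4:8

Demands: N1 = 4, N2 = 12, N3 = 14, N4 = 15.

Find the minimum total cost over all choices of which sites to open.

261

Open {#2}: assign each demand point to its cheapest open site.
  N1→#2 4×4=16, N2→#2 12×2=24, N3→#2 14×4=56, N4→#2 15×8=120
  delivery cost 216, fixed 45 → total 261.
Compare {#1, #2}: delivery cost 216 + fixed 101 = 317.
Compare {#1}: delivery cost 421 + fixed 56 = 477.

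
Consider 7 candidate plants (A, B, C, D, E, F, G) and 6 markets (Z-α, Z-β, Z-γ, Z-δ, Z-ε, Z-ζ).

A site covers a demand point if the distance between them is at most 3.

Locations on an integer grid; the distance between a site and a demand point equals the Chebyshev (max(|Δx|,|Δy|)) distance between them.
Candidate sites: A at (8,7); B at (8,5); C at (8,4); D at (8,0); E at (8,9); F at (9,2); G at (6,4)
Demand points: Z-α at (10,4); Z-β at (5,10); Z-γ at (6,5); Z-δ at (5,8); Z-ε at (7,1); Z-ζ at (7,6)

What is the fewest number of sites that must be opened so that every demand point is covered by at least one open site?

Coverage sets (demand points within 3 of each site):
  A: {Z-α, Z-β, Z-γ, Z-δ, Z-ζ}
  B: {Z-α, Z-γ, Z-δ, Z-ζ}
  C: {Z-α, Z-γ, Z-ε, Z-ζ}
  D: {Z-ε}
  E: {Z-β, Z-δ, Z-ζ}
  F: {Z-α, Z-γ, Z-ε}
  G: {Z-γ, Z-ε, Z-ζ}
No single site covers all 6 demand points.
But {A, C} covers everything, so the minimum is 2.

2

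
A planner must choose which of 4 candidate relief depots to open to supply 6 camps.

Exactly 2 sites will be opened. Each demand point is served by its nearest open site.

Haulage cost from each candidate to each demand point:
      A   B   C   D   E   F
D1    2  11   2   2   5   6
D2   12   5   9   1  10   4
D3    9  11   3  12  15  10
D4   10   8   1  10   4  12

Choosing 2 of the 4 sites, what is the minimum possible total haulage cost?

Open {D1, D2}.
  A→D1 2, B→D2 5, C→D1 2, D→D2 1, E→D1 5, F→D2 4  ⇒ total 19.
Compare {D1, D4}: total 23.
Compare {D2, D4}: total 25.
No size-2 selection does better; minimum is 19.

19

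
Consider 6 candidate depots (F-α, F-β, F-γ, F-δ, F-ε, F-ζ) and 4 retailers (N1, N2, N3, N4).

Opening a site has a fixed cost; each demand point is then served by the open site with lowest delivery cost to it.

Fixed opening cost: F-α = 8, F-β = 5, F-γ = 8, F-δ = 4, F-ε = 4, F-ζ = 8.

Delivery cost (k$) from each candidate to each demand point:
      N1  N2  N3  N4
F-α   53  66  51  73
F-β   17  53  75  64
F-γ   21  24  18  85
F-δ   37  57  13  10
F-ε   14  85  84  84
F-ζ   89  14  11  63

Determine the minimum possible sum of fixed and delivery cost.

65

Open {F-δ, F-ε, F-ζ}: assign each demand point to its cheapest open site.
  N1→F-ε 14, N2→F-ζ 14, N3→F-ζ 11, N4→F-δ 10
  delivery cost 49, fixed 16 → total 65.
Compare {F-β, F-δ, F-ζ}: delivery cost 52 + fixed 17 = 69.
Compare {F-β, F-δ, F-ε, F-ζ}: delivery cost 49 + fixed 21 = 70.
Compare {F-α, F-δ, F-ε, F-ζ}: delivery cost 49 + fixed 24 = 73.
All other subsets cost ≥ 69. Minimum total cost: 65.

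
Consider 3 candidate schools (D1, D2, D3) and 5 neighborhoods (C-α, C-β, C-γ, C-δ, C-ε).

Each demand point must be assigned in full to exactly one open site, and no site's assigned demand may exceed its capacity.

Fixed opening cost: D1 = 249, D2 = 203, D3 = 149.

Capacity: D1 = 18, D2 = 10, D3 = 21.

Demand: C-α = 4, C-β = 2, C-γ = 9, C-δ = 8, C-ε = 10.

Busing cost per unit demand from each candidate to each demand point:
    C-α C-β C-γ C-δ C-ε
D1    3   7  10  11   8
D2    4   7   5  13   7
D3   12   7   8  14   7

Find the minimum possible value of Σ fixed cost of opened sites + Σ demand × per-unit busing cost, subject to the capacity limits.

Open {D1, D3}; cheapest assignment that respects the capacities:
  D1 (cap 18, load 14): C-α, C-β, C-δ — cost 4×3 + 2×7 + 8×11 = 114
  D3 (cap 21, load 19): C-γ, C-ε — cost 9×8 + 10×7 = 142
  Shipping 256, fixed 398 → total 654.
  Any other capacity-feasible assignment to {D1, D3} ships for at least 256.
Compare {D1, D2, D3}: its best feasible assignment gives total 830.
Every other set of open sites that can feasibly serve all demand totals ≥ 830 even under its best assignment. Minimum: 654.

654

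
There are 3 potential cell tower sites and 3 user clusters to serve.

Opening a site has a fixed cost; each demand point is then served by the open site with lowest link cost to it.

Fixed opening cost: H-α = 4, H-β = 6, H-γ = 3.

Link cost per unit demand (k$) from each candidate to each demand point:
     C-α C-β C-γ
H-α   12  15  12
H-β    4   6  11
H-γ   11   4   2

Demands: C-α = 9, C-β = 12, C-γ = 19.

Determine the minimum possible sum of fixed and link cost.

131

Open {H-β, H-γ}: assign each demand point to its cheapest open site.
  C-α→H-β 9×4=36, C-β→H-γ 12×4=48, C-γ→H-γ 19×2=38
  link cost 122, fixed 9 → total 131.
Compare {H-α, H-β, H-γ}: link cost 122 + fixed 13 = 135.
Compare {H-γ}: link cost 185 + fixed 3 = 188.
Compare {H-α, H-γ}: link cost 185 + fixed 7 = 192.
All other subsets cost ≥ 135. Minimum total cost: 131.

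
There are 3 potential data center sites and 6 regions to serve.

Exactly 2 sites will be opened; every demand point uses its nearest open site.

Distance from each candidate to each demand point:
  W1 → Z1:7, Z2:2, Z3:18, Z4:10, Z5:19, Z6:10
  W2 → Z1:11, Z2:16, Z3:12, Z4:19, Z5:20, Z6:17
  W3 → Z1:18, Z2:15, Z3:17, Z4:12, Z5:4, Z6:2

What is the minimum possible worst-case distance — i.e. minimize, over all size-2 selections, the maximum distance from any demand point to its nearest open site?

Open {W2, W3}.
  Farthest demand point is Z2 at distance 15 (to W3); all others are ≤ 15.
With {W1, W3} the worst case is 17.
With {W1, W2} the worst case is 19.
No size-2 selection achieves below 15.

15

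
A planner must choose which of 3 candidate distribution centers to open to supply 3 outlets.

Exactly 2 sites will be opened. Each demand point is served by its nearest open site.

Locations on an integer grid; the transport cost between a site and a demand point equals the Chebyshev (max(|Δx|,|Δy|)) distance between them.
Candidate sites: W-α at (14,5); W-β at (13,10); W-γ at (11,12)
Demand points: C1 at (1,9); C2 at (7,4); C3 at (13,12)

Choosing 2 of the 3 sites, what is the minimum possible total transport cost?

18

Open {W-β, W-γ}.
  C1→W-γ 10, C2→W-β 6, C3→W-β 2  ⇒ total 18.
Compare {W-α, W-γ}: total 19.
Compare {W-α, W-β}: total 20.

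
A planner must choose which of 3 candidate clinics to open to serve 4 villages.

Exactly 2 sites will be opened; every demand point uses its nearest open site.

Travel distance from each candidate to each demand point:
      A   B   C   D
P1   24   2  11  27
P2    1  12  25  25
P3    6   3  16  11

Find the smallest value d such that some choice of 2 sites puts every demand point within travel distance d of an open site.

Open {P1, P3}.
  Farthest demand point is C at travel distance 11 (to P1); all others are ≤ 11.
With {P2, P3} the worst case is 16.
With {P1, P2} the worst case is 25.
No size-2 selection achieves below 11.

11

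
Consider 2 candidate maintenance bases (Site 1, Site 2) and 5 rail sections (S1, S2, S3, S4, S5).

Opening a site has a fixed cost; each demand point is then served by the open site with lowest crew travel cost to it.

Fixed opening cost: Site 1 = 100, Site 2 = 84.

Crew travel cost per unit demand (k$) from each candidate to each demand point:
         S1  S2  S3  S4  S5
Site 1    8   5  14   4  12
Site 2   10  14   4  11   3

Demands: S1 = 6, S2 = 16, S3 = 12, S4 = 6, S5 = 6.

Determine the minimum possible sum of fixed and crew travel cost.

402

Open {Site 1, Site 2}: assign each demand point to its cheapest open site.
  S1→Site 1 6×8=48, S2→Site 1 16×5=80, S3→Site 2 12×4=48, S4→Site 1 6×4=24, S5→Site 2 6×3=18
  crew travel cost 218, fixed 184 → total 402.
Compare {Site 1}: crew travel cost 392 + fixed 100 = 492.
Compare {Site 2}: crew travel cost 416 + fixed 84 = 500.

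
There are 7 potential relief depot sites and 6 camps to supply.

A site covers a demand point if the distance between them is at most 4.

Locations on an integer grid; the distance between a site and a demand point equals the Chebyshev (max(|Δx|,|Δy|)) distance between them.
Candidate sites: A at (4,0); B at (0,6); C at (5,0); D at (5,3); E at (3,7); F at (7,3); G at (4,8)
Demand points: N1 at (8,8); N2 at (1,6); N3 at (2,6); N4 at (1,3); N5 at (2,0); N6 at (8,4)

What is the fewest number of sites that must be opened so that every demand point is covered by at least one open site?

2

Coverage sets (demand points within 4 of each site):
  A: {N4, N5, N6}
  B: {N2, N3, N4}
  C: {N4, N5, N6}
  D: {N2, N3, N4, N5, N6}
  E: {N2, N3, N4}
  F: {N6}
  G: {N1, N2, N3, N6}
No single site covers all 6 demand points.
But {A, G} covers everything, so the minimum is 2.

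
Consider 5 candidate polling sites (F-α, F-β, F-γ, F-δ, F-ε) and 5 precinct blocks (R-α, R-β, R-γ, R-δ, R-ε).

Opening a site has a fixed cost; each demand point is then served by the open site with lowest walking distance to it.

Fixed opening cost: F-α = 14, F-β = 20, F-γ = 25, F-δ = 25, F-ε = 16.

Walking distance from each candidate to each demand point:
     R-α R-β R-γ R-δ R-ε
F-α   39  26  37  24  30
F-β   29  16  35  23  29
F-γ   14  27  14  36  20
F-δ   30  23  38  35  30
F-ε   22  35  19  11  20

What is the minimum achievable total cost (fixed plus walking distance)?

123

Open {F-ε}: assign each demand point to its cheapest open site.
  R-α→F-ε 22, R-β→F-ε 35, R-γ→F-ε 19, R-δ→F-ε 11, R-ε→F-ε 20
  walking distance 107, fixed 16 → total 123.
Compare {F-β, F-ε}: walking distance 88 + fixed 36 = 124.
Compare {F-γ, F-ε}: walking distance 86 + fixed 41 = 127.
Compare {F-α, F-ε}: walking distance 98 + fixed 30 = 128.
All other subsets cost ≥ 124. Minimum total cost: 123.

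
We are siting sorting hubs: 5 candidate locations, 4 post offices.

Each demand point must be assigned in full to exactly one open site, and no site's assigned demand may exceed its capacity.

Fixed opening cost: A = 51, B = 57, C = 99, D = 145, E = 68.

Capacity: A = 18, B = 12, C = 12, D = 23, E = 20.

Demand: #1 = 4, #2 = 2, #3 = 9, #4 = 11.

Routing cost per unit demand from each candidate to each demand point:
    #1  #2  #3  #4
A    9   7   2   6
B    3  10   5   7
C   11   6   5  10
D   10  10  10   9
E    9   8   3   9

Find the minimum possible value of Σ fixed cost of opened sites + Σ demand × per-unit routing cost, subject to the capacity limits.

Open {A, B}; cheapest assignment that respects the capacities:
  A (cap 18, load 15): #1, #2, #3 — cost 4×9 + 2×7 + 9×2 = 68
  B (cap 12, load 11): #4 — cost 11×7 = 77
  Shipping 145, fixed 108 → total 253.
  Any other capacity-feasible assignment to {A, B} ships for at least 145.
Compare {A, E}: its best feasible assignment gives total 262.
Compare {B, E}: its best feasible assignment gives total 281.
Every other set of open sites that can feasibly serve all demand totals ≥ 262 even under its best assignment. Minimum: 253.

253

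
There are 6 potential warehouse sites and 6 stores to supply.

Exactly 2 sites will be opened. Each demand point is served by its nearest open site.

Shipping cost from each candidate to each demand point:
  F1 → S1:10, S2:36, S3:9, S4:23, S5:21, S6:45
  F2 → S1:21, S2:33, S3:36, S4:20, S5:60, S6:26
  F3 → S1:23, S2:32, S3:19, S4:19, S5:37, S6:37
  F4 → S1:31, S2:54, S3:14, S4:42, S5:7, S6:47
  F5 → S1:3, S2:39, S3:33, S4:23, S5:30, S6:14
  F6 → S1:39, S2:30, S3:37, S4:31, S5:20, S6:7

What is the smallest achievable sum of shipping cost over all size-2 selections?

Open {F1, F6}.
  S1→F1 10, S2→F6 30, S3→F1 9, S4→F1 23, S5→F6 20, S6→F6 7  ⇒ total 99.
Compare {F4, F5}: total 100.
Compare {F1, F5}: total 106.
No size-2 selection does better; minimum is 99.

99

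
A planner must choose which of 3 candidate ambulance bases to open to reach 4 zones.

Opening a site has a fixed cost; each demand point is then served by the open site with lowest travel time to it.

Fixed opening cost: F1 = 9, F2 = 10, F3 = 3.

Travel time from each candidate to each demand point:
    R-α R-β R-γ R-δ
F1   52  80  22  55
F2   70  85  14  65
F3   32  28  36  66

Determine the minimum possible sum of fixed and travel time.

149

Open {F1, F3}: assign each demand point to its cheapest open site.
  R-α→F3 32, R-β→F3 28, R-γ→F1 22, R-δ→F1 55
  travel time 137, fixed 12 → total 149.
Compare {F1, F2, F3}: travel time 129 + fixed 22 = 151.
Compare {F2, F3}: travel time 139 + fixed 13 = 152.
Compare {F3}: travel time 162 + fixed 3 = 165.
All other subsets cost ≥ 151. Minimum total cost: 149.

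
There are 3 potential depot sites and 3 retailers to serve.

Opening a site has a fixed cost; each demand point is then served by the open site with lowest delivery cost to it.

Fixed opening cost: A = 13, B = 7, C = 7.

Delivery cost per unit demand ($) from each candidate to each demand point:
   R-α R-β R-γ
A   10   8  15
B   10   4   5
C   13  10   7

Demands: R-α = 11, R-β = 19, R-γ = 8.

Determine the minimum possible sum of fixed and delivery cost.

233

Open {B}: assign each demand point to its cheapest open site.
  R-α→B 11×10=110, R-β→B 19×4=76, R-γ→B 8×5=40
  delivery cost 226, fixed 7 → total 233.
Compare {B, C}: delivery cost 226 + fixed 14 = 240.
Compare {A, B}: delivery cost 226 + fixed 20 = 246.
Compare {A, B, C}: delivery cost 226 + fixed 27 = 253.
All other subsets cost ≥ 240. Minimum total cost: 233.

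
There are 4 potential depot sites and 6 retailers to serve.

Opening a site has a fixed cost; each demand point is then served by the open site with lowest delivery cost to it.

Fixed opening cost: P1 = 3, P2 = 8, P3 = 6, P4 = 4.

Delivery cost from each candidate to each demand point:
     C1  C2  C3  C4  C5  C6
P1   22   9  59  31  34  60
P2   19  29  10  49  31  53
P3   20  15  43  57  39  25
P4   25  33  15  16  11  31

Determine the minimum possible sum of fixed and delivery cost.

Open {P1, P3, P4}: assign each demand point to its cheapest open site.
  C1→P3 20, C2→P1 9, C3→P4 15, C4→P4 16, C5→P4 11, C6→P3 25
  delivery cost 96, fixed 13 → total 109.
Compare {P1, P4}: delivery cost 104 + fixed 7 = 111.
Compare {P1, P2, P4}: delivery cost 96 + fixed 15 = 111.
Compare {P1, P2, P3, P4}: delivery cost 90 + fixed 21 = 111.
All other subsets cost ≥ 111. Minimum total cost: 109.

109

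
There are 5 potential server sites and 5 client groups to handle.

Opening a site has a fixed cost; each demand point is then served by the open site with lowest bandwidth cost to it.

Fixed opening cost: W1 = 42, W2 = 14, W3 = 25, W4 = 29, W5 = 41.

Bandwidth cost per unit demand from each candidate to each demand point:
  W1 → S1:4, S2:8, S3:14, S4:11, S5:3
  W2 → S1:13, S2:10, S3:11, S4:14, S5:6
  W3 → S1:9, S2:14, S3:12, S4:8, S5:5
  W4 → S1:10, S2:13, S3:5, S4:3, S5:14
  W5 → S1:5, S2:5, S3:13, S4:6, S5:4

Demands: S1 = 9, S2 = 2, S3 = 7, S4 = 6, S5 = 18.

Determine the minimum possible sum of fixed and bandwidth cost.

230

Open {W1, W4}: assign each demand point to its cheapest open site.
  S1→W1 9×4=36, S2→W1 2×8=16, S3→W4 7×5=35, S4→W4 6×3=18, S5→W1 18×3=54
  bandwidth cost 159, fixed 71 → total 230.
Compare {W1, W2, W4}: bandwidth cost 159 + fixed 85 = 244.
Compare {W4, W5}: bandwidth cost 180 + fixed 70 = 250.
Compare {W1, W3, W4}: bandwidth cost 159 + fixed 96 = 255.
All other subsets cost ≥ 244. Minimum total cost: 230.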